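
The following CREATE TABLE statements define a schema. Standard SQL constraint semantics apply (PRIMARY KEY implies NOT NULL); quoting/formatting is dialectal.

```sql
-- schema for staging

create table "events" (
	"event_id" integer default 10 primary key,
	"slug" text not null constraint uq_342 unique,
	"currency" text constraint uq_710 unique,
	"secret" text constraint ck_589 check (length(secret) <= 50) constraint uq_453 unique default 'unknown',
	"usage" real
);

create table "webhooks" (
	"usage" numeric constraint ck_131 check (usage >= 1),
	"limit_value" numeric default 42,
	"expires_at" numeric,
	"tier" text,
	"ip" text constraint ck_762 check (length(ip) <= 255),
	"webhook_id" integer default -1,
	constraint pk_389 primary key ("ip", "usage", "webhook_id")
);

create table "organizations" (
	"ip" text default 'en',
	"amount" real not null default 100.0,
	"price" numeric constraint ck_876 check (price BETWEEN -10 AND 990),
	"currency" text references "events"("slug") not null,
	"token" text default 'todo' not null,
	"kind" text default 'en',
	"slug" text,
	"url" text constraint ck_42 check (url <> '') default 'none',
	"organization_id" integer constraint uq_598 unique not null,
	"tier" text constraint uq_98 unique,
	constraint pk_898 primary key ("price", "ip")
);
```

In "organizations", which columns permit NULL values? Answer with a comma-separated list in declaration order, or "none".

- ip: part of the PRIMARY KEY, which implies NOT NULL → not nullable.
- amount: declared NOT NULL → not nullable.
- price: part of the PRIMARY KEY, which implies NOT NULL → not nullable.
- currency: declared NOT NULL → not nullable.
- token: declared NOT NULL → not nullable.
- kind: DEFAULT only fills an omitted column; an explicit NULL is still allowed → nullable.
- slug: no NOT NULL constraint applies → nullable.
- url: CHECK does not forbid NULL (a CHECK constraint passes when its expression is NULL) → nullable.
- organization_id: declared NOT NULL → not nullable.
- tier: UNIQUE does not imply NOT NULL → nullable.

kind, slug, url, tier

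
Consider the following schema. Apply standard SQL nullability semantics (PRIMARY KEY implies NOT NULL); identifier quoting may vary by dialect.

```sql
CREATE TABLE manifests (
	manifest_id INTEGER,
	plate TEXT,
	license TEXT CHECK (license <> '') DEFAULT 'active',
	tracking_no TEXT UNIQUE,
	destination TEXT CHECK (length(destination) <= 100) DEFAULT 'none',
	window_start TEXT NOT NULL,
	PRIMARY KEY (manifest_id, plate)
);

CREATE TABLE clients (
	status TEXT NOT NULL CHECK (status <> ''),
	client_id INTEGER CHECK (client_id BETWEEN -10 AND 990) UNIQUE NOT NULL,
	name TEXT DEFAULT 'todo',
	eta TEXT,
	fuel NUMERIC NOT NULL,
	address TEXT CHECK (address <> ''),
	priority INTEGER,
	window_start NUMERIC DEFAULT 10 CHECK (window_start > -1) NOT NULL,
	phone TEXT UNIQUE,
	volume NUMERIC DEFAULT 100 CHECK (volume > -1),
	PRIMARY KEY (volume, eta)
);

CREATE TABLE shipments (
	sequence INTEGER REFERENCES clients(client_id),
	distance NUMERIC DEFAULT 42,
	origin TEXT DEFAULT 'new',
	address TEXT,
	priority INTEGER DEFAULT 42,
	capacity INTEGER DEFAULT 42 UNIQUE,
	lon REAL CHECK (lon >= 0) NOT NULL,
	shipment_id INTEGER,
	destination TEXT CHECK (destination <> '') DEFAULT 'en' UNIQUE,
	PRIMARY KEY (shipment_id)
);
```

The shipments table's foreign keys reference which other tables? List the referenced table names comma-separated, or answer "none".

clients

- sequence REFERENCES clients(client_id).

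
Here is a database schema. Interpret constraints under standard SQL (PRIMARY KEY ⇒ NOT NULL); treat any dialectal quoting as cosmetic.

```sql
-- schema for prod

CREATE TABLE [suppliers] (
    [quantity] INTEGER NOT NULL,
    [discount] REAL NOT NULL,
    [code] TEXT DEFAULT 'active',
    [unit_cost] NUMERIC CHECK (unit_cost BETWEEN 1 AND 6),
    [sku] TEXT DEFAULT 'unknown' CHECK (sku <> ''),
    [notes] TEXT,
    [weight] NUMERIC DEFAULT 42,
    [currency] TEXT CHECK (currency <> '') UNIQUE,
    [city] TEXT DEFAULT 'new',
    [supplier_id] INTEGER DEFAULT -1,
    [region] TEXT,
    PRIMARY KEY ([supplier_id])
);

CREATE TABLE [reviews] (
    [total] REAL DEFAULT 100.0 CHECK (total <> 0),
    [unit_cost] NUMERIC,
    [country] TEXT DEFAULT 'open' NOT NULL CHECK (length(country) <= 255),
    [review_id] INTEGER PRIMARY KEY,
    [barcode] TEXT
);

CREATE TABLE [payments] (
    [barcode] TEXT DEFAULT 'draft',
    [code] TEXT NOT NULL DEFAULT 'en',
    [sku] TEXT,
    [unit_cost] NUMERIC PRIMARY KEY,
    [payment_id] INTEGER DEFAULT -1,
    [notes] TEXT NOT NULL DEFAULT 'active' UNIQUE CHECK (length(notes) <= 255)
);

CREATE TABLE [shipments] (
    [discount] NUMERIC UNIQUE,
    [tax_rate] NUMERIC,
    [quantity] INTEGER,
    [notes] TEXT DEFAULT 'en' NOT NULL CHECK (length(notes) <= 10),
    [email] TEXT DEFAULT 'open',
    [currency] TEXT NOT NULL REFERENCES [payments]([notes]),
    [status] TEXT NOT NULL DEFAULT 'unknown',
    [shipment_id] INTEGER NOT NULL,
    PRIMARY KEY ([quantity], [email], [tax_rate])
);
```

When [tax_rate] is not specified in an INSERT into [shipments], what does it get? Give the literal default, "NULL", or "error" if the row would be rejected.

error

tax_rate has no DEFAULT clause.
Omitting it would insert NULL, but it is part of the PRIMARY KEY, so the INSERT fails.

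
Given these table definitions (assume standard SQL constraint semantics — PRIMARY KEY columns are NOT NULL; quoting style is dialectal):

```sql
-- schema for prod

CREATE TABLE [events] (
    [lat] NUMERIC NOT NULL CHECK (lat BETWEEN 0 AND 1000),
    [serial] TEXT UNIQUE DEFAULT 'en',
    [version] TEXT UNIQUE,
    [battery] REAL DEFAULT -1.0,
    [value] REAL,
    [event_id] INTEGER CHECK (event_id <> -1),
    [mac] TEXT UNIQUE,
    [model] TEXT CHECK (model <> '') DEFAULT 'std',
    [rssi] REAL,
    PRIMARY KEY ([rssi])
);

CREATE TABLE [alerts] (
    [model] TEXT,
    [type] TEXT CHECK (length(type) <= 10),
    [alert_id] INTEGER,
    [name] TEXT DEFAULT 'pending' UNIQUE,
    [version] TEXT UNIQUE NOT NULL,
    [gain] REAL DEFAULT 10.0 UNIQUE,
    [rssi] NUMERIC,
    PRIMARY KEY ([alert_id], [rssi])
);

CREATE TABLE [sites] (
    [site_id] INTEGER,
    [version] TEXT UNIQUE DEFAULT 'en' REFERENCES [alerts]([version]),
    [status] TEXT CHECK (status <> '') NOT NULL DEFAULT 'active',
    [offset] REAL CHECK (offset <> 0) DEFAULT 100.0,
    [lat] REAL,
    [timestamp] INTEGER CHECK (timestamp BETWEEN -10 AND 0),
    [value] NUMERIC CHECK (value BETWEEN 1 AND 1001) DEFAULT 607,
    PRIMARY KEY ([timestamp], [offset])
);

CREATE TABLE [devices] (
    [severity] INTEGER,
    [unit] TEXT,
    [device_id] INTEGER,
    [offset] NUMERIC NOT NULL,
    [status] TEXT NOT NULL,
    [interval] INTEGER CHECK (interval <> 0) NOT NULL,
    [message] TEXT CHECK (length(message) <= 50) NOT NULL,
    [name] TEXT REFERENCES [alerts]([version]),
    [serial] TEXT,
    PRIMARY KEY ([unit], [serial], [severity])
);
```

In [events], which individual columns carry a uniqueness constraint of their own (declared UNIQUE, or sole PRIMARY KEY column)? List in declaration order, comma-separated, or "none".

- lat: no UNIQUE or single-column PK constraint.
- serial: declared UNIQUE → unique.
- version: declared UNIQUE → unique.
- battery: no UNIQUE or single-column PK constraint.
- value: no UNIQUE or single-column PK constraint.
- event_id: no UNIQUE or single-column PK constraint.
- mac: declared UNIQUE → unique.
- model: no UNIQUE or single-column PK constraint.
- rssi: single-column PRIMARY KEY → unique.

serial, version, mac, rssi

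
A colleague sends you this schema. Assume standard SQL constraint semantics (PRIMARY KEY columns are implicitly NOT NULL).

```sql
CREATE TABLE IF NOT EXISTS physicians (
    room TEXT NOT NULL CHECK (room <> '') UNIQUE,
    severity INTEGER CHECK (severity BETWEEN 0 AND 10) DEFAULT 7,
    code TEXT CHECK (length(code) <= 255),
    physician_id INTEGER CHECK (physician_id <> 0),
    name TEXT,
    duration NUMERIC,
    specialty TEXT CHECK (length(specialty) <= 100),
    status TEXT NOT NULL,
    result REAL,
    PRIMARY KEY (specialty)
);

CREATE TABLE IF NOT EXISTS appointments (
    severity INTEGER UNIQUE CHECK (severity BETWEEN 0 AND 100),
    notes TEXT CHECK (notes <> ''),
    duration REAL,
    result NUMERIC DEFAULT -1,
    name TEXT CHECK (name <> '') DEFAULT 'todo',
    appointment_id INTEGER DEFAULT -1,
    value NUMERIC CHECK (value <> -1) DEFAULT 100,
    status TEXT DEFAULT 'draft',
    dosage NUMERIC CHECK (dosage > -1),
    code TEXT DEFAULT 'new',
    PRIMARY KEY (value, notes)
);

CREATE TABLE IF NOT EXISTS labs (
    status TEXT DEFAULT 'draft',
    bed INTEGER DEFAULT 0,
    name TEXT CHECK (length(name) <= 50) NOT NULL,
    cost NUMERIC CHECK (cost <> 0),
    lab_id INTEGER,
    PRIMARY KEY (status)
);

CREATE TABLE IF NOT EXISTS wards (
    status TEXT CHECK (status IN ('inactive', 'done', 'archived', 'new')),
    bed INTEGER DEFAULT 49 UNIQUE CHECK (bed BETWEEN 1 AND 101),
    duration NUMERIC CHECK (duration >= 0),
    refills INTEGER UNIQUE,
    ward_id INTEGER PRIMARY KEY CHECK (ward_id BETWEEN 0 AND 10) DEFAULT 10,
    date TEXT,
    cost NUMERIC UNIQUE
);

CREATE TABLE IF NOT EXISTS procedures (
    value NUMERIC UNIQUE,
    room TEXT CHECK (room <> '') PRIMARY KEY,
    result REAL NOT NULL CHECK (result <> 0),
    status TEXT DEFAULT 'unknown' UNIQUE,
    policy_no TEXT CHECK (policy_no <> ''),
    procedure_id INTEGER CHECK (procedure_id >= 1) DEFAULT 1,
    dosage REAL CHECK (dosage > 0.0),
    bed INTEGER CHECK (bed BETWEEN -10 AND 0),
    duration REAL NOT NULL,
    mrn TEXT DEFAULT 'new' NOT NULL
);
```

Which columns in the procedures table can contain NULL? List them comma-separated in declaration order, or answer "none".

value, status, policy_no, procedure_id, dosage, bed

- value: UNIQUE does not imply NOT NULL → nullable.
- room: part of the PRIMARY KEY, which implies NOT NULL → not nullable.
- result: declared NOT NULL → not nullable.
- status: UNIQUE does not imply NOT NULL → nullable.
- policy_no: CHECK does not forbid NULL (a CHECK constraint passes when its expression is NULL) → nullable.
- procedure_id: CHECK does not forbid NULL (a CHECK constraint passes when its expression is NULL) → nullable.
- dosage: CHECK does not forbid NULL (a CHECK constraint passes when its expression is NULL) → nullable.
- bed: CHECK does not forbid NULL (a CHECK constraint passes when its expression is NULL) → nullable.
- duration: declared NOT NULL → not nullable.
- mrn: declared NOT NULL → not nullable.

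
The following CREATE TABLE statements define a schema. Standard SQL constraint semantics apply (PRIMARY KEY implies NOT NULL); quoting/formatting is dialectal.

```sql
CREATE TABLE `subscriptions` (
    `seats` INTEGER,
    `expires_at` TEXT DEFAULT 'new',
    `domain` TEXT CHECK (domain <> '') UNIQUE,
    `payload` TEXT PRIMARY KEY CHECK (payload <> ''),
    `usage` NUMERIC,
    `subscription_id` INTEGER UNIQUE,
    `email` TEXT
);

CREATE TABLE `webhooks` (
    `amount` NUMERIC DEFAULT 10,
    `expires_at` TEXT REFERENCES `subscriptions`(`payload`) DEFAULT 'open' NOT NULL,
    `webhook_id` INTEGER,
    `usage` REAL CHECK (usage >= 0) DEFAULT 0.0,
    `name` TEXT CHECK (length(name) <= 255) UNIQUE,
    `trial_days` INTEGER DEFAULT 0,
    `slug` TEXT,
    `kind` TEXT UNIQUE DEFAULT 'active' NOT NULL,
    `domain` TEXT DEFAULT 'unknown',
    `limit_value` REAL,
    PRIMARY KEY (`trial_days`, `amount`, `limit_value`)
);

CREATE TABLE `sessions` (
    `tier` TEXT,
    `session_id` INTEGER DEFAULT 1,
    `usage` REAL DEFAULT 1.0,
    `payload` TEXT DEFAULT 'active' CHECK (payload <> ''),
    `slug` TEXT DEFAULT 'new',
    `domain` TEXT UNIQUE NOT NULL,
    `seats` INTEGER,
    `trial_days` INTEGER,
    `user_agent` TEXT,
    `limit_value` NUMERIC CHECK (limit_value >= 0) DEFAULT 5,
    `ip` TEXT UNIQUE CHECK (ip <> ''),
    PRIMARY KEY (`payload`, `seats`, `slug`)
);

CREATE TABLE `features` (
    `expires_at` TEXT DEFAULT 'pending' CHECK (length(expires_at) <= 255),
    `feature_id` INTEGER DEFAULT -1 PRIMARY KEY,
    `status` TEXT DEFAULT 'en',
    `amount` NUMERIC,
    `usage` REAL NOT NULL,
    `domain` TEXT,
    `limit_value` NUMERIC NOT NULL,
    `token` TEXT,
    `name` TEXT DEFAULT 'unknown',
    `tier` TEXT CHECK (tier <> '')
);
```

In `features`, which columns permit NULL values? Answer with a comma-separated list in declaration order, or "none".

- expires_at: CHECK does not forbid NULL (a CHECK constraint passes when its expression is NULL) → nullable.
- feature_id: part of the PRIMARY KEY, which implies NOT NULL → not nullable.
- status: DEFAULT only fills an omitted column; an explicit NULL is still allowed → nullable.
- amount: no NOT NULL constraint applies → nullable.
- usage: declared NOT NULL → not nullable.
- domain: no NOT NULL constraint applies → nullable.
- limit_value: declared NOT NULL → not nullable.
- token: no NOT NULL constraint applies → nullable.
- name: DEFAULT only fills an omitted column; an explicit NULL is still allowed → nullable.
- tier: CHECK does not forbid NULL (a CHECK constraint passes when its expression is NULL) → nullable.

expires_at, status, amount, domain, token, name, tier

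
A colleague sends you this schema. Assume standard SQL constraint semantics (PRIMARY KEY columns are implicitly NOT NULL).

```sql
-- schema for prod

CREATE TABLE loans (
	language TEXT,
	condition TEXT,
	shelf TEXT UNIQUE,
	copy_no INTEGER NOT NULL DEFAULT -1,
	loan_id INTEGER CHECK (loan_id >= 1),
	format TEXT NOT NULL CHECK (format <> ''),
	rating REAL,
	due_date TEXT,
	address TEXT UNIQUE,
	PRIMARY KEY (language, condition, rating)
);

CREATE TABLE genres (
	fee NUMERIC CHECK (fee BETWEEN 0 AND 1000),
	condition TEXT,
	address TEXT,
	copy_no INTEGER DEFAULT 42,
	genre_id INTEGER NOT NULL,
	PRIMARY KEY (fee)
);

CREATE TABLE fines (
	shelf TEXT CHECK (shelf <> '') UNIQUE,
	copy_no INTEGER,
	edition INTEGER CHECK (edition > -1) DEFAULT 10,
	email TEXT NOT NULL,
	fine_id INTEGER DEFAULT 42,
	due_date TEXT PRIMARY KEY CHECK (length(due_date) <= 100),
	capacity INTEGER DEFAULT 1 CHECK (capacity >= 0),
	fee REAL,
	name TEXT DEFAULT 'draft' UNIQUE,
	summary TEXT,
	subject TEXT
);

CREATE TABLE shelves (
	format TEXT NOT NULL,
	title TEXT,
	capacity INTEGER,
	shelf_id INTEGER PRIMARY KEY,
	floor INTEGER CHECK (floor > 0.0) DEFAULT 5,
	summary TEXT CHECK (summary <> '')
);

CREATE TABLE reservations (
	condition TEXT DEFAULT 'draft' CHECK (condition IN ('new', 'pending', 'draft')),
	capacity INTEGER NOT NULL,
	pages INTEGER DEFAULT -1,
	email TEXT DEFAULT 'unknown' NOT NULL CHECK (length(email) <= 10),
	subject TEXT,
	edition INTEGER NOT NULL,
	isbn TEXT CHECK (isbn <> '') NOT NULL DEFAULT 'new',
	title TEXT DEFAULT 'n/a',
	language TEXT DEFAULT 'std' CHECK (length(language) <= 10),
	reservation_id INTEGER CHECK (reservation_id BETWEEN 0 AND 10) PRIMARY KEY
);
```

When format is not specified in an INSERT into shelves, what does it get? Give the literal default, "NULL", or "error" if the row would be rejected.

error

format has no DEFAULT clause.
Omitting it would insert NULL, but it is declared NOT NULL, so the INSERT fails.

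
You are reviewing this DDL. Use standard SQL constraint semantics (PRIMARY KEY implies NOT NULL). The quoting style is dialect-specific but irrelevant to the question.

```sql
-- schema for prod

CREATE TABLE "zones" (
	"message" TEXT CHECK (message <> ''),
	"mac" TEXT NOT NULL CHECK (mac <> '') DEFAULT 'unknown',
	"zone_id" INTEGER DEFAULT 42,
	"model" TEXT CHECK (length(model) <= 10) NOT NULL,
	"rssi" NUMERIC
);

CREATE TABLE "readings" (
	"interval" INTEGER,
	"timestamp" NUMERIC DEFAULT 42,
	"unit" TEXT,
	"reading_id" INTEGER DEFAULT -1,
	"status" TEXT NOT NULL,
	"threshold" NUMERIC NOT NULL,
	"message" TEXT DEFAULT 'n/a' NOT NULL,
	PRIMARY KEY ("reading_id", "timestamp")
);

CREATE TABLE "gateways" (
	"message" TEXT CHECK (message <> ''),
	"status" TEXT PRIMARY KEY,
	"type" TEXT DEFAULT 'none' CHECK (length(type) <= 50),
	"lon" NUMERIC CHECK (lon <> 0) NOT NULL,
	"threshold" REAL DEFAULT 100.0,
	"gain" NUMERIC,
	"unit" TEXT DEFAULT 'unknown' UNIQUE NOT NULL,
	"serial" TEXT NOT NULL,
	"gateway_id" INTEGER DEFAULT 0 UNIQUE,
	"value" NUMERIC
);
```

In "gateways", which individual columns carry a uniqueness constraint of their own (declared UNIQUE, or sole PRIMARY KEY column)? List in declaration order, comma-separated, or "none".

status, unit, gateway_id

- message: no UNIQUE or single-column PK constraint.
- status: single-column PRIMARY KEY → unique.
- type: no UNIQUE or single-column PK constraint.
- lon: no UNIQUE or single-column PK constraint.
- threshold: no UNIQUE or single-column PK constraint.
- gain: no UNIQUE or single-column PK constraint.
- unit: declared UNIQUE → unique.
- serial: no UNIQUE or single-column PK constraint.
- gateway_id: declared UNIQUE → unique.
- value: no UNIQUE or single-column PK constraint.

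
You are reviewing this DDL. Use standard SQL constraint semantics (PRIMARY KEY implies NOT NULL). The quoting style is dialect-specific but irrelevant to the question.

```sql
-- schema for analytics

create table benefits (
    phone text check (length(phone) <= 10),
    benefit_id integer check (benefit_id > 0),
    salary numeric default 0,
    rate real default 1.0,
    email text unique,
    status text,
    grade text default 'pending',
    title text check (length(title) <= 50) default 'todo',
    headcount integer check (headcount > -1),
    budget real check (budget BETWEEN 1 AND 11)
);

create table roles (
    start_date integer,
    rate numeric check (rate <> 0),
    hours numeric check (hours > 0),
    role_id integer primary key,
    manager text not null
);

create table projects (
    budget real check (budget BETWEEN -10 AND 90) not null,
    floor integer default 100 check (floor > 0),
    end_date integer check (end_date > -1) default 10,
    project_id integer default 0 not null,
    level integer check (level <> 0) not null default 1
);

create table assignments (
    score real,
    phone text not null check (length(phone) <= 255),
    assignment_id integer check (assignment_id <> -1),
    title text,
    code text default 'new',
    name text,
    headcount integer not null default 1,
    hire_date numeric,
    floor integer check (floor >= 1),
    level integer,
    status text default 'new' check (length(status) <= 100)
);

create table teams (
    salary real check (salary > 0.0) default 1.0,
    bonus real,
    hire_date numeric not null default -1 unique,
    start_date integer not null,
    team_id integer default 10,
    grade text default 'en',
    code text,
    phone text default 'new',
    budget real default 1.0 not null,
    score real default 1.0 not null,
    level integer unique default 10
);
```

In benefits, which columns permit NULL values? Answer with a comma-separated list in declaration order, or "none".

- phone: CHECK does not forbid NULL (a CHECK constraint passes when its expression is NULL) → nullable.
- benefit_id: CHECK does not forbid NULL (a CHECK constraint passes when its expression is NULL) → nullable.
- salary: DEFAULT only fills an omitted column; an explicit NULL is still allowed → nullable.
- rate: DEFAULT only fills an omitted column; an explicit NULL is still allowed → nullable.
- email: UNIQUE does not imply NOT NULL → nullable.
- status: no NOT NULL constraint applies → nullable.
- grade: DEFAULT only fills an omitted column; an explicit NULL is still allowed → nullable.
- title: CHECK does not forbid NULL (a CHECK constraint passes when its expression is NULL) → nullable.
- headcount: CHECK does not forbid NULL (a CHECK constraint passes when its expression is NULL) → nullable.
- budget: CHECK does not forbid NULL (a CHECK constraint passes when its expression is NULL) → nullable.

phone, benefit_id, salary, rate, email, status, grade, title, headcount, budget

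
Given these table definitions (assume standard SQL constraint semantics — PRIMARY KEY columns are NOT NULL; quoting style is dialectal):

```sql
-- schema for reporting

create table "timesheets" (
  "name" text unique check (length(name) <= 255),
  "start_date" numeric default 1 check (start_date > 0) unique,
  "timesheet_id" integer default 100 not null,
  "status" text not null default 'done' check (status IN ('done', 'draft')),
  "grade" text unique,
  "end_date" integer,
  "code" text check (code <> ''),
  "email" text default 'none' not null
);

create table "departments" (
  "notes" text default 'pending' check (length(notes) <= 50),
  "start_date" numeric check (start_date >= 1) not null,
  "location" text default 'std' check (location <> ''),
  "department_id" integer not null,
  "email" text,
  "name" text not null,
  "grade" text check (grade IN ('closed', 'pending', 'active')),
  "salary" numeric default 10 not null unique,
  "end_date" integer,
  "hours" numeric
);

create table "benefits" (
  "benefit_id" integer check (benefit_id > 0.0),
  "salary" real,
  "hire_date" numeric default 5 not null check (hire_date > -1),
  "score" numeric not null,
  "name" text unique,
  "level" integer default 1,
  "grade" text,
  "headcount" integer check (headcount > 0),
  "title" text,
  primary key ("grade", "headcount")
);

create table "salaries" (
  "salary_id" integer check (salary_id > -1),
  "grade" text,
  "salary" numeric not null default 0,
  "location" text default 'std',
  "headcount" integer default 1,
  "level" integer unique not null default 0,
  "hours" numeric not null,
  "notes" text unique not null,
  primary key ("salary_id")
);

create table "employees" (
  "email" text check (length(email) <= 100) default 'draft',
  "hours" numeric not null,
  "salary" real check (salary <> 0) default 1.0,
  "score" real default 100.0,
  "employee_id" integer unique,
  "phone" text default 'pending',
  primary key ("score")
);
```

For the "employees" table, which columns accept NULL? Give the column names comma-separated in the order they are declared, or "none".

- email: CHECK does not forbid NULL (a CHECK constraint passes when its expression is NULL) → nullable.
- hours: declared NOT NULL → not nullable.
- salary: CHECK does not forbid NULL (a CHECK constraint passes when its expression is NULL) → nullable.
- score: part of the PRIMARY KEY, which implies NOT NULL → not nullable.
- employee_id: UNIQUE does not imply NOT NULL → nullable.
- phone: DEFAULT only fills an omitted column; an explicit NULL is still allowed → nullable.

email, salary, employee_id, phone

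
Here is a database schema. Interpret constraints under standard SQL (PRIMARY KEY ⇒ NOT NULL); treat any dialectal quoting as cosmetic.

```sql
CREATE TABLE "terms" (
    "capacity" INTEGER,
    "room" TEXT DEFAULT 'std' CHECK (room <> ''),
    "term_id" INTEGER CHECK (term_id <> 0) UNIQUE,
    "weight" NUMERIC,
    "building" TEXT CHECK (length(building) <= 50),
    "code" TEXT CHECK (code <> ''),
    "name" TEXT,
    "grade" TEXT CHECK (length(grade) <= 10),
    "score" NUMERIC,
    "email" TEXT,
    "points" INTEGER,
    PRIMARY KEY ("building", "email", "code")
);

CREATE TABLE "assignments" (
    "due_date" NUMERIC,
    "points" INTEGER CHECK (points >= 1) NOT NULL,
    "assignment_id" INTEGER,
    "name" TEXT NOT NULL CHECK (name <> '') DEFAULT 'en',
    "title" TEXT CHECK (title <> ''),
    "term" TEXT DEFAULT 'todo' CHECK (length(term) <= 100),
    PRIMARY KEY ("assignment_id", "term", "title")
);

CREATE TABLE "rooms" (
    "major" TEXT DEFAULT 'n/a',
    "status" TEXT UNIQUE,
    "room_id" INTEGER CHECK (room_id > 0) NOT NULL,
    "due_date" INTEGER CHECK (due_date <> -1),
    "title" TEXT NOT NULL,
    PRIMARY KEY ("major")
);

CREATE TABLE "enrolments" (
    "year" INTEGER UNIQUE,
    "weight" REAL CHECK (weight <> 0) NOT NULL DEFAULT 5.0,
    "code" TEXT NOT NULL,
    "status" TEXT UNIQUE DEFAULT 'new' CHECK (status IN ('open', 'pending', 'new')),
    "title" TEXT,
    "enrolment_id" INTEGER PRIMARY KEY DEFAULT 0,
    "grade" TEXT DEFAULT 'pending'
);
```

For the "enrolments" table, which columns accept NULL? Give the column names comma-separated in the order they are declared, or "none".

- year: UNIQUE does not imply NOT NULL → nullable.
- weight: declared NOT NULL → not nullable.
- code: declared NOT NULL → not nullable.
- status: CHECK does not forbid NULL (a CHECK constraint passes when its expression is NULL) → nullable.
- title: no NOT NULL constraint applies → nullable.
- enrolment_id: part of the PRIMARY KEY, which implies NOT NULL → not nullable.
- grade: DEFAULT only fills an omitted column; an explicit NULL is still allowed → nullable.

year, status, title, grade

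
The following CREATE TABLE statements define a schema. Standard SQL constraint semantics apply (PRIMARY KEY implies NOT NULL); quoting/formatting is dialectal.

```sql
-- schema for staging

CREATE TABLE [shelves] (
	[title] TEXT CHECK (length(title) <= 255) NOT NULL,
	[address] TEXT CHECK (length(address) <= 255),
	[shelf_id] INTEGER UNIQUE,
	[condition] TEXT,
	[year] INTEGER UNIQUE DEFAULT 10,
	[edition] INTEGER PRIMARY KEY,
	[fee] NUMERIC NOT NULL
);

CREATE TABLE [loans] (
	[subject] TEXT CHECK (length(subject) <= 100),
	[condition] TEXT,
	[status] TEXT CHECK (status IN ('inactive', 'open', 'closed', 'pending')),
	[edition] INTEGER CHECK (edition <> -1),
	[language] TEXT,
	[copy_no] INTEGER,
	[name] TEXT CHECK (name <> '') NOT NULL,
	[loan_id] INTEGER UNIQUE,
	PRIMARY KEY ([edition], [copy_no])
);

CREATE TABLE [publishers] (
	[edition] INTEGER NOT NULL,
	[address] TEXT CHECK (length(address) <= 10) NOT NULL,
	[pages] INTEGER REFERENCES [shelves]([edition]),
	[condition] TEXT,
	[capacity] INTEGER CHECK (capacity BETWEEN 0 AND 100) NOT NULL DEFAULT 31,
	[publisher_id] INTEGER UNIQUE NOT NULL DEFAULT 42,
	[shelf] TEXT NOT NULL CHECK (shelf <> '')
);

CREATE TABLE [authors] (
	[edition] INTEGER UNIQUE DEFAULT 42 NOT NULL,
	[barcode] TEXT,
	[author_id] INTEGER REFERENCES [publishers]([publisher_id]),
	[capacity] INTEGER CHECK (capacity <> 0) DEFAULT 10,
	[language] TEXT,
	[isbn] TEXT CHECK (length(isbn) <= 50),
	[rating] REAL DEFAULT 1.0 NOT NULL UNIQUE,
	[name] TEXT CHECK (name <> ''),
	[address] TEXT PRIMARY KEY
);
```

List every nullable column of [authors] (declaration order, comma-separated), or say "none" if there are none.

- edition: declared NOT NULL → not nullable.
- barcode: no NOT NULL constraint applies → nullable.
- author_id: a foreign key column may be NULL unless separately constrained → nullable.
- capacity: CHECK does not forbid NULL (a CHECK constraint passes when its expression is NULL) → nullable.
- language: no NOT NULL constraint applies → nullable.
- isbn: CHECK does not forbid NULL (a CHECK constraint passes when its expression is NULL) → nullable.
- rating: declared NOT NULL → not nullable.
- name: CHECK does not forbid NULL (a CHECK constraint passes when its expression is NULL) → nullable.
- address: part of the PRIMARY KEY, which implies NOT NULL → not nullable.

barcode, author_id, capacity, language, isbn, name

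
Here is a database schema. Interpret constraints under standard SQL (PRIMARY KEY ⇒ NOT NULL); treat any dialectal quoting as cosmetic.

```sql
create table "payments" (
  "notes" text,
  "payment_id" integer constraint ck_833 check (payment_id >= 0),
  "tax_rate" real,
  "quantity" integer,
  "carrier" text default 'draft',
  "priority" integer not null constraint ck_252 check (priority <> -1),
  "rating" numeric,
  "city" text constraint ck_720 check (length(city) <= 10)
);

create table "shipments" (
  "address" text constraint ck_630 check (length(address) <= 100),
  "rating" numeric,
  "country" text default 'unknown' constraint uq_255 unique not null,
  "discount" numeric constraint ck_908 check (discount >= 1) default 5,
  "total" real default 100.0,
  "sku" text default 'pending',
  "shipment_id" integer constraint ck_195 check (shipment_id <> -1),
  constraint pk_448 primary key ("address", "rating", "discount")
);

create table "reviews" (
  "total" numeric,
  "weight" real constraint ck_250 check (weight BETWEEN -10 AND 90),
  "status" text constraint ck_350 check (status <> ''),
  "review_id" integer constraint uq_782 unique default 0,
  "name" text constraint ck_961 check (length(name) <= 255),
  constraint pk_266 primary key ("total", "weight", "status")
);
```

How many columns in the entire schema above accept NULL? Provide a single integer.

12

payments: 7 nullable (notes, payment_id, tax_rate, quantity, carrier, rating, city — PK none and explicit NOT NULL columns excluded).
shipments: 3 nullable (total, sku, shipment_id — PK (address, rating, discount) and explicit NOT NULL columns excluded).
reviews: 2 nullable (review_id, name — PK (total, weight, status) and explicit NOT NULL columns excluded).
Total: 7 + 3 + 2 = 12.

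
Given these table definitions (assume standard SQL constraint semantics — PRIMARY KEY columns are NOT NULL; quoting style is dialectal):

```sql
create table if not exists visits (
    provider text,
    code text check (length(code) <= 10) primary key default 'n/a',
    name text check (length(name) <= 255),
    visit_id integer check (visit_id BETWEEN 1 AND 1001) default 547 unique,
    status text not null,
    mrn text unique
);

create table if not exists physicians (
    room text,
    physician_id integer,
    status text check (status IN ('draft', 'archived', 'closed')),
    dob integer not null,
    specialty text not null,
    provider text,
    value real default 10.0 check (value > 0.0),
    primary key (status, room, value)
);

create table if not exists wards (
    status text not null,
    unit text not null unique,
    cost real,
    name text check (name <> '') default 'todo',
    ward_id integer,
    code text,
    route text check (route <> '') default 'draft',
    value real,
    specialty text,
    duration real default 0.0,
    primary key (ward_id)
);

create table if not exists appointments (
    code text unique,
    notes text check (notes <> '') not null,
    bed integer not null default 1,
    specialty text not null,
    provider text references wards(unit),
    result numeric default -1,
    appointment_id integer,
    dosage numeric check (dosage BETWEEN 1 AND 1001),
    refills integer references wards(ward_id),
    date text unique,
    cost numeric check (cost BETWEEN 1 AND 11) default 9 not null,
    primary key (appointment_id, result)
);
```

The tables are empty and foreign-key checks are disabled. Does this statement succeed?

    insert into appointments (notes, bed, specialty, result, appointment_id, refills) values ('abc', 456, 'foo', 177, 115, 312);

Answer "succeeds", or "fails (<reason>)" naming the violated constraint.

succeeds

NOT NULL columns: appointment_id is supplied; bed is supplied; cost defaults to 9; notes is supplied; result is supplied; specialty is supplied.
CHECK constraints: 'abc' satisfies (notes <> '').
No constraint is violated.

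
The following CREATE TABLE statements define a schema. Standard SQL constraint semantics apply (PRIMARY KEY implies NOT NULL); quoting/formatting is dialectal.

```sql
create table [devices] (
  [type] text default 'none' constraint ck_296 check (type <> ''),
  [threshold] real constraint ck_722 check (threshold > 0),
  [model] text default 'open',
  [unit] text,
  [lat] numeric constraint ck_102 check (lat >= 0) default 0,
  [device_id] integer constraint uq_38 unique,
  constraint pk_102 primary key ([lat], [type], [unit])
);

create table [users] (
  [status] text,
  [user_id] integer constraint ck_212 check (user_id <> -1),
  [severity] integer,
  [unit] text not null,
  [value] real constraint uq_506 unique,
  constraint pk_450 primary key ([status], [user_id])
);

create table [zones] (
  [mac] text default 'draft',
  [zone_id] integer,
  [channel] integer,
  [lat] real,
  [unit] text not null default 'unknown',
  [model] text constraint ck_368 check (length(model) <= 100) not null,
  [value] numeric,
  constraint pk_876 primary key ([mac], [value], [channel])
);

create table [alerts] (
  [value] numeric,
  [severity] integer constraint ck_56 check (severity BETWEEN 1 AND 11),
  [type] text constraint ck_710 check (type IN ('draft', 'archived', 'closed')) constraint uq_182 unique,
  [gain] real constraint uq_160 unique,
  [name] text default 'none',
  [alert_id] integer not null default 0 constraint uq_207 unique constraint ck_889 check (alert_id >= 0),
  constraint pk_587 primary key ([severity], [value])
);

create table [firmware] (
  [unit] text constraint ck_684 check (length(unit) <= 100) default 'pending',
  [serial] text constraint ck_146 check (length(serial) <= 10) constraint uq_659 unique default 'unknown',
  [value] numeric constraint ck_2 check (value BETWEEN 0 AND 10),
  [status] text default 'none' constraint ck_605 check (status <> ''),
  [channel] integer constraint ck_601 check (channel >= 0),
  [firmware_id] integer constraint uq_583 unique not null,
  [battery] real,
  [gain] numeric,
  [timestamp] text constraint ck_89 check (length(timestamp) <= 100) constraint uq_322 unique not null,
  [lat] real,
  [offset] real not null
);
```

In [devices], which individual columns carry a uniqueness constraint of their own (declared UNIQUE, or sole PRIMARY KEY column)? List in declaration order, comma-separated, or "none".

- type: part of a composite PRIMARY KEY — only the tuple is unique, not this column on its own.
- threshold: no UNIQUE or single-column PK constraint.
- model: no UNIQUE or single-column PK constraint.
- unit: part of a composite PRIMARY KEY — only the tuple is unique, not this column on its own.
- lat: part of a composite PRIMARY KEY — only the tuple is unique, not this column on its own.
- device_id: declared UNIQUE → unique.

device_id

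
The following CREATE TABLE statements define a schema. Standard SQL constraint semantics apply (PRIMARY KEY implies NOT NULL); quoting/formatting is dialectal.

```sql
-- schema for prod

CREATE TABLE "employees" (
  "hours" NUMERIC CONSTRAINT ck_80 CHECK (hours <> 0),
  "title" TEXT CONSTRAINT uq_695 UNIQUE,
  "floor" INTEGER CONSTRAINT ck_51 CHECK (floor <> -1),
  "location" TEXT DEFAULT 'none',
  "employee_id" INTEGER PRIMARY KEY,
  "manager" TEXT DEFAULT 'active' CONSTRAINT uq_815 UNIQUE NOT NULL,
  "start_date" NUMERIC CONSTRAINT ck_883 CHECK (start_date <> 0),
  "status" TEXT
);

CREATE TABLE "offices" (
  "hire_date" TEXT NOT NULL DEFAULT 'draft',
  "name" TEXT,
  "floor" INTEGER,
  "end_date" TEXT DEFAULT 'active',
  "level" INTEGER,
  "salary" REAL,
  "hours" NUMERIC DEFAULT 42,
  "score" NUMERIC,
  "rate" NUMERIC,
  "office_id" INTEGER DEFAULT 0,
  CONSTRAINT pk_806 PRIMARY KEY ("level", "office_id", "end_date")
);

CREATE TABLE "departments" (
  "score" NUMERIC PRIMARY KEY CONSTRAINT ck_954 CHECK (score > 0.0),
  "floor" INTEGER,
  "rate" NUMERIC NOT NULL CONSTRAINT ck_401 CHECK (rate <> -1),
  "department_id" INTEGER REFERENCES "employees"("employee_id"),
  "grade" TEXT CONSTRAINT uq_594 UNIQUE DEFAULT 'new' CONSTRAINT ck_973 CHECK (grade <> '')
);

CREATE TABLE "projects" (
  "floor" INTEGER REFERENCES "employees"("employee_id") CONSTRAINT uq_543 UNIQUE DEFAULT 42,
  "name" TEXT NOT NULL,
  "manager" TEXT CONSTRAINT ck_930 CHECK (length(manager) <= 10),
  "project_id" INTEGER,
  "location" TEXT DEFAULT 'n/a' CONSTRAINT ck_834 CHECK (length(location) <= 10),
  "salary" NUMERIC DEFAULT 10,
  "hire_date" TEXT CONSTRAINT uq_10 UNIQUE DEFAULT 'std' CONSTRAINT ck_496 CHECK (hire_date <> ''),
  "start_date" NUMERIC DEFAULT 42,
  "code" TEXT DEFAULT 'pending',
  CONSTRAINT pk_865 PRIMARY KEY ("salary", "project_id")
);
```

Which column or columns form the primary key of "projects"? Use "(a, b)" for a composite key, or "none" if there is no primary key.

A table-level PRIMARY KEY clause names 2 columns: salary, project_id.
This is a composite key — the combination is unique, not each column individually.

(salary, project_id)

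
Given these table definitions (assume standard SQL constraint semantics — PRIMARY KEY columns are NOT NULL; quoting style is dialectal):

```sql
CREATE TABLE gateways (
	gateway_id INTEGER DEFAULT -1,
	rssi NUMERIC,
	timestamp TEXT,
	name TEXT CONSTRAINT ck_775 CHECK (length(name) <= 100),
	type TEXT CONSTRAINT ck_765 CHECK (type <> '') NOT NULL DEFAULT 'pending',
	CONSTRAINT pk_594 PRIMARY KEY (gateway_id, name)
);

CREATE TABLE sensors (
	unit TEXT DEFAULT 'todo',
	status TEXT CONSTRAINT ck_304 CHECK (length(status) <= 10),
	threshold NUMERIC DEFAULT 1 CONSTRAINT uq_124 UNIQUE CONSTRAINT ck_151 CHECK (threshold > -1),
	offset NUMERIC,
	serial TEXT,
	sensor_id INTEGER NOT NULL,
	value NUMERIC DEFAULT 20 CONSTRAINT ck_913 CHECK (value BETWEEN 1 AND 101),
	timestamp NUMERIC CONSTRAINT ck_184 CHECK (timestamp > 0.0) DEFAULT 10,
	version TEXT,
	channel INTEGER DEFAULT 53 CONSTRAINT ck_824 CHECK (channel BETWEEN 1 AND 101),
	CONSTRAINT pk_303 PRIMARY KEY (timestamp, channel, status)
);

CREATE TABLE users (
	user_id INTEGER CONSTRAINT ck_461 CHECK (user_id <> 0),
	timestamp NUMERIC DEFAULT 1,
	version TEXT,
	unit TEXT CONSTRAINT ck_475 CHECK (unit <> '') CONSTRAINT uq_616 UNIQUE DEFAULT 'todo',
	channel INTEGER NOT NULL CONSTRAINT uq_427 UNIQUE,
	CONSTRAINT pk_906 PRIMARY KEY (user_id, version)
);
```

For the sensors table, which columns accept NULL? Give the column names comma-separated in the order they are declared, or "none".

- unit: DEFAULT only fills an omitted column; an explicit NULL is still allowed → nullable.
- status: part of the PRIMARY KEY, which implies NOT NULL → not nullable.
- threshold: CHECK does not forbid NULL (a CHECK constraint passes when its expression is NULL) → nullable.
- offset: no NOT NULL constraint applies → nullable.
- serial: no NOT NULL constraint applies → nullable.
- sensor_id: declared NOT NULL → not nullable.
- value: CHECK does not forbid NULL (a CHECK constraint passes when its expression is NULL) → nullable.
- timestamp: part of the PRIMARY KEY, which implies NOT NULL → not nullable.
- version: no NOT NULL constraint applies → nullable.
- channel: part of the PRIMARY KEY, which implies NOT NULL → not nullable.

unit, threshold, offset, serial, value, version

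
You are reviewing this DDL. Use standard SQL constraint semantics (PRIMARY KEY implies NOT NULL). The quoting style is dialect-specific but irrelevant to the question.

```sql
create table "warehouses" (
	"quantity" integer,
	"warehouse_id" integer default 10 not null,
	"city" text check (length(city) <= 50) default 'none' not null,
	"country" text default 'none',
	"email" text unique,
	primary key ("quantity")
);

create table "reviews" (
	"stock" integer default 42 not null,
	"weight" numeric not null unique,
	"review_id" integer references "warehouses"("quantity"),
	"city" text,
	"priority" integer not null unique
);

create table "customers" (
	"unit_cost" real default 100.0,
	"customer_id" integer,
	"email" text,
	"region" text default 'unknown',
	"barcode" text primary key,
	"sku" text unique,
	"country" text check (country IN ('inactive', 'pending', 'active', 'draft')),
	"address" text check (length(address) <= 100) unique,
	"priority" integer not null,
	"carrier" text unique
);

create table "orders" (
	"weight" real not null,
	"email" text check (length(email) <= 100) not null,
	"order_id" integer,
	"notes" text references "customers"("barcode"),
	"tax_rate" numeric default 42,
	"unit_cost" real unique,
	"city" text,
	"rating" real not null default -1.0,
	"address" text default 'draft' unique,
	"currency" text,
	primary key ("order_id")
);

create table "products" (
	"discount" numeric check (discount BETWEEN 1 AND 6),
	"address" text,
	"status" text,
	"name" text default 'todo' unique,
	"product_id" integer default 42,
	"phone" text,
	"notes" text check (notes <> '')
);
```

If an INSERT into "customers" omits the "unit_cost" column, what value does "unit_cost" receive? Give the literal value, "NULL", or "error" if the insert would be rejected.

unit_cost has an explicit DEFAULT 100.0.
When the column is omitted from an INSERT, that default is used.

100.0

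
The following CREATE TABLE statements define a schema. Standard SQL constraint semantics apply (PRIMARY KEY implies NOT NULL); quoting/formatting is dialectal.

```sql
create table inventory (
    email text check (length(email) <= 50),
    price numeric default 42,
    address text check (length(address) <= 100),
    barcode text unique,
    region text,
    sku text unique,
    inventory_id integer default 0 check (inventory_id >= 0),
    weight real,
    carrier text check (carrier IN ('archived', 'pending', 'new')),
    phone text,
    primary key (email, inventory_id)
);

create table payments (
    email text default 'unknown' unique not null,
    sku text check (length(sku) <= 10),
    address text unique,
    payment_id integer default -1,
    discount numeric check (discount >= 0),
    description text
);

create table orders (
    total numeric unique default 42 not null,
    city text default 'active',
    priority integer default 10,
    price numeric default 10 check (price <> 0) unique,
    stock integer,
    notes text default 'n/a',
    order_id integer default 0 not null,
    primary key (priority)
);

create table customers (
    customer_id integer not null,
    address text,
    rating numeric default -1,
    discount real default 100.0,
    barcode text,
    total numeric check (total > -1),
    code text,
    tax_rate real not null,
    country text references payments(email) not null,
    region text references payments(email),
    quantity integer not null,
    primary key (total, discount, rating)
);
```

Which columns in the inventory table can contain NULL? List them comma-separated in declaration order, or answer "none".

- email: part of the PRIMARY KEY, which implies NOT NULL → not nullable.
- price: DEFAULT only fills an omitted column; an explicit NULL is still allowed → nullable.
- address: CHECK does not forbid NULL (a CHECK constraint passes when its expression is NULL) → nullable.
- barcode: UNIQUE does not imply NOT NULL → nullable.
- region: no NOT NULL constraint applies → nullable.
- sku: UNIQUE does not imply NOT NULL → nullable.
- inventory_id: part of the PRIMARY KEY, which implies NOT NULL → not nullable.
- weight: no NOT NULL constraint applies → nullable.
- carrier: CHECK does not forbid NULL (a CHECK constraint passes when its expression is NULL) → nullable.
- phone: no NOT NULL constraint applies → nullable.

price, address, barcode, region, sku, weight, carrier, phone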